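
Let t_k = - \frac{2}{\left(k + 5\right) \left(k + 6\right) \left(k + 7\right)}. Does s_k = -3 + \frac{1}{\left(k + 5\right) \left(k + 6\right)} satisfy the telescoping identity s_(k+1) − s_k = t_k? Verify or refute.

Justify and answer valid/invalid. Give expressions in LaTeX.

Valid: the claim telescopes to t_k.

s_(k+1) = -3 + 1/((k + 6)*(k + 7))
s_(k+1) − s_k = -2/(k**3 + 18*k**2 + 107*k + 210)
(s_(k+1) − s_k) − t_k = 0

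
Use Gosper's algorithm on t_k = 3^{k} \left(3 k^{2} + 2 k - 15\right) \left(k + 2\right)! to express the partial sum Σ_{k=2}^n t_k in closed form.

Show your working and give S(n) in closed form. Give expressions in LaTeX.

Ratio r(k) = 3*(3*k**3 + 17*k**2 + 14*k - 30)/(3*k**2 + 2*k - 15).
Normal form (A,B,C) = (3*k + 9, 1, k**2 + 2*k/3 - 5).
Key eq: (3*k + 9)·f(k+1) = (1)·f(k) + (k**2 + 2*k/3 - 5).
d = 1 from the (1,0,2) case.
Match coefficients ⇒ f(k) = (k - 3)/3.
Then R = B(k−1)f/C = (k - 3)/(3*k**2 + 2*k - 15), so s_k = R(k)·t_k = 3**k*(k - 3)*factorial(k + 2).
Verify: 3**k*(3*k**2 + 2*k - 15)*factorial(k + 2) matches t_k.
Σ_(k=2)^n t_k = s_(n+1) − s_(2) = (3**(n + 1)*(n - 2)*factorial(n + 3)) − (-216), i.e. 3*3**n*n*factorial(n + 3) - 6*3**n*factorial(n + 3) + 216.

S(n) = 3 \cdot 3^{n} n \left(n + 3\right)! - 6 \cdot 3^{n} \left(n + 3\right)! + 216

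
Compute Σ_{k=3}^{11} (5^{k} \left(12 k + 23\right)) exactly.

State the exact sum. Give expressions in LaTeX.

The ratio is 5*(12*k + 35)/(12*k + 23).
A = 5, B = 1, C = k + 23/12.
Key eq: (5)·f(k+1) = (1)·f(k) + (k + 23/12).
Bound: deg f ≤ 1.
Coefficient equations give f(k) = (3*k + 2)/12.
Certificate R = B(k−1)f/C = (3*k + 2)/(12*k + 23) gives s_k = 5**k*(3*k + 2).
Verify: 5**k*(12*k + 23) matches t_k.
Evaluate s at k=12 and k=3: 9277343750 and 1375; difference 9277342375.

Σ = 9277342375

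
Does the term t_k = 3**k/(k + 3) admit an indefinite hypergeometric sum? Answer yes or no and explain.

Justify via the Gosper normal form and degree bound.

No — negative degree bound, so no certificate f.

Ratio r(k) = 3*(k + 3)/(k + 4).
So A=3*k + 9 and B=k + 4, with C=1.
Key eq: (3*k + 9)·f(k+1) = (k + 3)·f(k) + (1).
Degrees (1,1,0) ⇒ d ≤ -1.
d = -1 < 0 ⇒ no nonzero polynomial f; not summable.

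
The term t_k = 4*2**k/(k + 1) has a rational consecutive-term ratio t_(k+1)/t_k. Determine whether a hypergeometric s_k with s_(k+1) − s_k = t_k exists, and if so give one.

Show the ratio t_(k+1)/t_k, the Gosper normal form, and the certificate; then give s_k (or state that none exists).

none — t_k is not Gosper-summable

t_(k+1)/t_k = 2*(k + 1)/(k + 2).
So A=2*k + 2 and B=k + 2, with C=1.
Set up (2*k + 2)·f(k+1) − (k + 1)·f(k) − (1) = 0.
Bound: deg f ≤ -1.
d = -1 < 0 ⇒ no nonzero polynomial f; not summable.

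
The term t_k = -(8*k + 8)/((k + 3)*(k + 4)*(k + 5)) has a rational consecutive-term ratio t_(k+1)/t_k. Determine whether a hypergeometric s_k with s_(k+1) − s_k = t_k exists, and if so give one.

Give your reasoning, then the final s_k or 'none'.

t_(k+1)/t_k = (k + 2)*(k + 3)/((k + 1)*(k + 6)).
So A=k + 3 and B=k + 6, with C=k + 1.
Set up (k + 3)·f(k+1) − (k + 5)·f(k) − (k + 1) = 0.
Bound: deg f ≤ 2.
Match coefficients ⇒ f(k) = k*(k + 1)/6.
So s_k = (B(k−1)f/C)·t_k = (k*(k + 5)/6)·t_k = -4*k*(k + 1)/(3*(k + 3)*(k + 4)).
Check: Δs_k = 8*(-k - 1)/(k**3 + 12*k**2 + 47*k + 60). ✓

s_k = -4*k*(k + 1)/(3*(k + 3)*(k + 4))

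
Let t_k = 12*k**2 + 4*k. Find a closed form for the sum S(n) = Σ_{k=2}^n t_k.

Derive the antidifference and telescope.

S(n) = 4*n**3 + 8*n**2 + 4*n - 16

The ratio is (k + 3*(k + 1)**2 + 1)/(k*(3*k + 1)).
A = 1, B = 1, C = k**2 + k/3.
Key eq: (1)·f(k+1) = (1)·f(k) + (k**2 + k/3).
From deg A=0, deg B=0, deg C=2: d=3.
Match coefficients ⇒ f(k) = k**2*(k - 1)/3.
So s_k = (B(k−1)f/C)·t_k = (k*(k - 1)/(3*k + 1))·t_k = 4*k**2*(k - 1).
Δs = 4*k*(3*k + 1), as required.
Σ_(k=2)^n t_k = s_(n+1) − s_(2) = (4*n*(n**2 + 2*n + 1)) − (16), i.e. 4*n**3 + 8*n**2 + 4*n - 16.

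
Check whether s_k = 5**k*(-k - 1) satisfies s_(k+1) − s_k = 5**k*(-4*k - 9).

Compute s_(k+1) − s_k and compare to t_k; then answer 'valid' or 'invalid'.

valid (s_(k+1) − s_k reduces to t_k)

s_(k+1) = 5**(k + 1)*(-k - 2)
s_(k+1) − s_k = 5**k*(-4*k - 9)
(s_(k+1) − s_k) − t_k = 0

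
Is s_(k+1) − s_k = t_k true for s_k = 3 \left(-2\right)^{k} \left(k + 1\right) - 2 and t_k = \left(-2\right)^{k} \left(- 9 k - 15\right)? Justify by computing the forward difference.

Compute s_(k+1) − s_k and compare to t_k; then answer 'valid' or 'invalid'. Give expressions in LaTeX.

valid (s_(k+1) − s_k reduces to t_k)

s_(k+1) = -6*(-2)**k*(k + 2) - 2
s_(k+1) − s_k = (-2)**k*(-9*k - 15)
(s_(k+1) − s_k) − t_k = 0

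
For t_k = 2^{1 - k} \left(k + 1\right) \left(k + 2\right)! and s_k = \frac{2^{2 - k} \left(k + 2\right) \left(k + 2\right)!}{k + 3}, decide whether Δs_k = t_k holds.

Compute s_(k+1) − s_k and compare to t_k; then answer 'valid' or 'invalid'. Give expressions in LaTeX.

Invalid: residual - \frac{2^{1 - k} \left(k^{2} + 4 k + 1\right) \left(k + 2\right)!}{\left(k + 3\right) \left(k + 4\right)} ≠ 0.

s_(k+1) = 2**(1 - k)*(k + 3)*factorial(k + 3)/(k + 4)
s_(k+1) − s_k = 2**(1 - k)*(k**3 + 7*k**2 + 15*k + 11)*factorial(k + 2)/((k + 3)*(k + 4))
(s_(k+1) − s_k) − t_k = -2**(1 - k)*(k**2 + 4*k + 1)*factorial(k + 2)/((k + 3)*(k + 4))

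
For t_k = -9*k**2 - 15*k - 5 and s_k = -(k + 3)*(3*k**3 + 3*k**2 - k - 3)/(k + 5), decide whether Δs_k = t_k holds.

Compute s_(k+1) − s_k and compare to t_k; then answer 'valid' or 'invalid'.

Invalid: residual 2*(6*k**3 + 57*k**2 + 81*k + 28)/(k**2 + 11*k + 30) ≠ 0.

s_(k+1) = (k + 4)*(k - 3*(k + 1)**3 - 3*(k + 1)**2 + 4)/(k + 6)
s_(k+1) − s_k = (-9*k**4 - 102*k**3 - 326*k**2 - 343*k - 94)/(k**2 + 11*k + 30)
(s_(k+1) − s_k) − t_k = 2*(6*k**3 + 57*k**2 + 81*k + 28)/(k**2 + 11*k + 30)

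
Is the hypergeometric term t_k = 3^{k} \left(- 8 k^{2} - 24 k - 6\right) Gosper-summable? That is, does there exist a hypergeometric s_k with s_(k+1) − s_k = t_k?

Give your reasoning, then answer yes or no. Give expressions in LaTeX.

Ratio r(k) = 3*(4*k**2 + 20*k + 19)/(4*k**2 + 12*k + 3).
So A=3 and B=1, with C=k**2 + 3*k + 3/4.
f must satisfy (3)·f(k+1) − (1)·f(k) = k**2 + 3*k + 3/4.
Degrees (0,0,2) ⇒ d ≤ 2.
Coefficient equations give f(k) = (4*k**2 - 3)/8.
So s_k = (B(k−1)f/C)·t_k = ((4*k**2 - 3)/(2*(4*k**2 + 12*k + 3)))·t_k = 3**k*(3 - 4*k**2).
Check: Δs_k = 3**k*(-8*k**2 - 24*k - 6). ✓

Yes. s_k = 3^{k} \left(3 - 4 k^{2}\right).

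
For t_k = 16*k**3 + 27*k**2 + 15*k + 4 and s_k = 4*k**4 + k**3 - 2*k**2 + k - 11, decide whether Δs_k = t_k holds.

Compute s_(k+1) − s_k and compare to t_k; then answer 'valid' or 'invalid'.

valid; difference matches t_k

s_(k+1) = 4*k**4 + 17*k**3 + 25*k**2 + 16*k - 7
s_(k+1) − s_k = 16*k**3 + 27*k**2 + 15*k + 4
(s_(k+1) − s_k) − t_k = 0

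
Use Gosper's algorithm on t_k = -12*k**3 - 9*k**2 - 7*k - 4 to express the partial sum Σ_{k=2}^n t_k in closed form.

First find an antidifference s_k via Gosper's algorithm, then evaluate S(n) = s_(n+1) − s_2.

Ratio r(k) = (12*k**3 + 45*k**2 + 61*k + 32)/(12*k**3 + 9*k**2 + 7*k + 4).
Factor: A=1; B=1; C=k**3 + 3*k**2/4 + 7*k/12 + 1/3.
Solve (1)·f(k+1) − (1)·f(k) = k**3 + 3*k**2/4 + 7*k/12 + 1/3.
Bound: deg f ≤ 4.
Solving with deg f ≤ 4: f(k) = k*(3*k**3 - 3*k**2 + 2*k + 2)/12.
Then R = B(k−1)f/C = k*(3*k**3 - 3*k**2 + 2*k + 2)/(12*k**3 + 9*k**2 + 7*k + 4), so s_k = R(k)·t_k = k*(-3*k**3 + 3*k**2 - 2*k - 2).
Check: Δs_k = -12*k**3 - 9*k**2 - 7*k - 4. ✓
Telescope: S(n) = s_(n+1) − s_(2) = -3*n**4 - 9*n**3 - 11*n**2 - 9*n - 4 − (-36) = -3*n**4 - 9*n**3 - 11*n**2 - 9*n + 32.

S(n) = -3*n**4 - 9*n**3 - 11*n**2 - 9*n + 32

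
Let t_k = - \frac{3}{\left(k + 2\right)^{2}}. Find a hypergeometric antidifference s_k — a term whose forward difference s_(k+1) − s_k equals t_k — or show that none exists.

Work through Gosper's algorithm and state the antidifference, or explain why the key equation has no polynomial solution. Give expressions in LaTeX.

t_(k+1)/t_k = (k + 2)**2/(k + 3)**2.
Factor: A=k**2 + 4*k + 4; B=k**2 + 6*k + 9; C=1.
f must satisfy (k**2 + 4*k + 4)·f(k+1) − (k**2 + 4*k + 4)·f(k) = 1.
Bound: deg f ≤ 0.
Write f(k) = c0. Then LHS − RHS = -1, requiring -1 = 0: contradictory. No certificate.

no hypergeometric antidifference exists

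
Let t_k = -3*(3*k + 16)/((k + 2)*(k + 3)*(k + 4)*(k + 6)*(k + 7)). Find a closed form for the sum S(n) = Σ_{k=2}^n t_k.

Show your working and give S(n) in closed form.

S(n) = 3*(-n**3 - 14*n**2 - 61*n + 76)/(160*(n**3 + 14*n**2 + 61*n + 84))

Compute t_(k+1)/t_k: get (k + 2)*(k + 6)*(3*k + 19)/((k + 5)*(k + 8)*(3*k + 16)).
So A=k + 2 and B=k + 8, with C=k**2 + 31*k/3 + 80/3.
Need (k + 2)·f(k+1) − (k + 7)·f(k) = k**2 + 31*k/3 + 80/3.
Bound: deg f ≤ 5.
Solving with deg f ≤ 5: f(k) = k*(k + 4)*(k + 5)*(k**2 + 11*k + 36)/108.
Certificate R = B(k−1)f/C = k*(k + 4)*(k + 7)*(k**2 + 11*k + 36)/(36*(3*k + 16)) gives s_k = k*(-k**2 - 11*k - 36)/(12*(k**3 + 11*k**2 + 36*k + 36)).
Δs = 3*(-3*k - 16)/(k**5 + 22*k**4 + 185*k**3 + 740*k**2 + 1404*k + 1008), as required.
Evaluate: s_(n+1) = (-n**3 - 14*n**2 - 61*n - 48)/(12*(n**3 + 14*n**2 + 61*n + 84)); subtract s_(2) = -31/480 ⇒ S(n) = 3*(-n**3 - 14*n**2 - 61*n + 76)/(160*(n**3 + 14*n**2 + 61*n + 84)).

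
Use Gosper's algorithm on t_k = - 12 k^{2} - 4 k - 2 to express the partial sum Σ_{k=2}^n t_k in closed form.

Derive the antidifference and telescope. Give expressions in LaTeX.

S(n) = - 4 n^{3} - 8 n^{2} - 6 n + 18

Compute t_(k+1)/t_k: get (6*k**2 + 14*k + 9)/(6*k**2 + 2*k + 1).
Normal form (A,B,C) = (1, 1, k**2 + k/3 + 1/6).
f must satisfy (1)·f(k+1) − (1)·f(k) = k**2 + k/3 + 1/6.
Degrees (0,0,2) ⇒ d ≤ 3.
A polynomial solution: f(k) = k*(2*k**2 - 2*k + 1)/6.
Get s_k = R·t_k = 2*k*(-2*k**2 + 2*k - 1) with R(k) = B(k−1)f(k)/C(k) = k*(2*k**2 - 2*k + 1)/(6*k**2 + 2*k + 1).
s_(k+1) − s_k = -12*k**2 - 4*k - 2 = t_k.
Telescope: S(n) = s_(n+1) − s_(2) = -4*n**3 - 8*n**2 - 6*n - 2 − (-20) = -4*n**3 - 8*n**2 - 6*n + 18.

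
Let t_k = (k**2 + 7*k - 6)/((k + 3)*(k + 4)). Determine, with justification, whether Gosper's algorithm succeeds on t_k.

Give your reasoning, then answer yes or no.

Compute t_(k+1)/t_k: get (k + 3)*(7*k + (k + 1)**2 + 1)/((k + 5)*(k**2 + 7*k - 6)).
Take A(k)=k + 3, B(k)=k + 5, C(k)=k**2 + 7*k - 6.
Need (k + 3)·f(k+1) − (k + 4)·f(k) = k**2 + 7*k - 6.
deg f ≤ 2 (via 1,1,2).
Solve for f: f(k) = k*(k - 3) (degree 2 ≤ 2).
Certificate R = B(k−1)f/C = k*(k - 3)*(k + 4)/(k**2 + 7*k - 6) gives s_k = k*(k - 3)/(k + 3).
Verify: (k**2 + 7*k - 6)/(k**2 + 7*k + 12) matches t_k.

Yes. s_k = k*(k - 3)/(k + 3).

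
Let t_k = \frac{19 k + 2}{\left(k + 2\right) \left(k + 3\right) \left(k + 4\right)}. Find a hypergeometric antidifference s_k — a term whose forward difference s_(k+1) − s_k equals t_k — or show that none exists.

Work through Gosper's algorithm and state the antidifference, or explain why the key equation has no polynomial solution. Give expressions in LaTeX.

s_k = \frac{k \left(10 k - 7\right)}{3 \left(k + 2\right) \left(k + 3\right)}

r(k) = (k + 2)*(19*k + 21)/((k + 5)*(19*k + 2)) after simplifying.
So A=k + 2 and B=k + 5, with C=k + 2/19.
Solve (k + 2)·f(k+1) − (k + 4)·f(k) = k + 2/19.
d = 2 from the (1,1,1) case.
A polynomial solution: f(k) = k*(10*k - 7)/57.
Then R = B(k−1)f/C = k*(k + 4)*(10*k - 7)/(3*(19*k + 2)), so s_k = R(k)·t_k = k*(10*k - 7)/(3*(k + 2)*(k + 3)).
Check: Δs_k = (19*k + 2)/(k**3 + 9*k**2 + 26*k + 24). ✓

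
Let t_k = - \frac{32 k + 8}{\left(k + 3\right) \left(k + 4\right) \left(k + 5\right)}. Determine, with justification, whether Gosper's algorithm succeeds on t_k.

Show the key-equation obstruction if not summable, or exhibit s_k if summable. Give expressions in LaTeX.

r(k) = (k + 3)*(4*k + 5)/((k + 6)*(4*k + 1)) after simplifying.
So A=k + 3 and B=k + 6, with C=k + 1/4.
Need (k + 3)·f(k+1) − (k + 5)·f(k) = k + 1/4.
d = 2 from the (1,1,1) case.
Solving with deg f ≤ 2: f(k) = k*(13*k - 5)/96.
R(k) = B(k−1)·f(k)/C(k) = k*(k + 5)*(13*k - 5)/(24*(4*k + 1)); s_k = R·t_k = -k*(13*k - 5)/(3*(k + 3)*(k + 4)).
s_(k+1) − s_k = 8*(-4*k - 1)/(k**3 + 12*k**2 + 47*k + 60) = t_k.

Yes. s_k = - \frac{k \left(13 k - 5\right)}{3 \left(k + 3\right) \left(k + 4\right)}.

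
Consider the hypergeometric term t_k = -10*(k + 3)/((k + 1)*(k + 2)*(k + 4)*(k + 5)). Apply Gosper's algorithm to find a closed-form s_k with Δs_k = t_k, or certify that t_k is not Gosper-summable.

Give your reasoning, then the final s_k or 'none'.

s_k = 5*k*(-k - 5)/(4*(k**2 + 5*k + 4))

The ratio is (k + 1)*(k + 4)**2/((k + 3)**2*(k + 6)).
Normal form (A,B,C) = (k + 1, k + 6, k**2 + 6*k + 9).
Need (k + 1)·f(k+1) − (k + 5)·f(k) = k**2 + 6*k + 9.
From deg A=1, deg B=1, deg C=2: d=4.
Solving with deg f ≤ 4: f(k) = k*(k + 2)*(k + 3)*(k + 5)/8.
So s_k = (B(k−1)f/C)·t_k = (k*(k + 2)*(k + 5)**2/(8*(k + 3)))·t_k = 5*k*(-k - 5)/(4*(k**2 + 5*k + 4)).
s_(k+1) − s_k = 10*(-k - 3)/(k**4 + 12*k**3 + 49*k**2 + 78*k + 40) = t_k.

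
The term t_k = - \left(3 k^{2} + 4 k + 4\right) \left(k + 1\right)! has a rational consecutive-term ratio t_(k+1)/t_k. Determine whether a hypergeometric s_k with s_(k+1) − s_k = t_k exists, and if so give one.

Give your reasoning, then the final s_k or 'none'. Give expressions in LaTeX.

Ratio r(k) = (k + 2)*(4*k + 3*(k + 1)**2 + 8)/(3*k**2 + 4*k + 4).
Gosper form: A/B · C(k+1)/C(k) with A=k + 2, B=1, C=k**2 + 4*k/3 + 4/3.
Key eq: (k + 2)·f(k+1) = (1)·f(k) + (k**2 + 4*k/3 + 4/3).
d = 1 from the (1,0,2) case.
Coefficient equations give f(k) = (3*k - 2)/3.
Get s_k = R·t_k = -(3*k - 2)*factorial(k + 1) with R(k) = B(k−1)f(k)/C(k) = (3*k - 2)/(3*k**2 + 4*k + 4).
Δs = -(3*k**2 + 4*k + 4)*factorial(k + 1), as required.

s_k = - \left(3 k - 2\right) \left(k + 1\right)!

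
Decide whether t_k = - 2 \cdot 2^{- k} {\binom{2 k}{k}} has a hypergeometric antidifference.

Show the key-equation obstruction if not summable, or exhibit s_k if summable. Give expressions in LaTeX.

No. Not Gosper-summable.

r(k) = (2*k + 1)/(k + 1) after simplifying.
A = 2*k + 1, B = k + 1, C = 1.
Need (2*k + 1)·f(k+1) − (k)·f(k) = 1.
Bound: deg f ≤ -1.
Bound -1 < 0, so the key equation has no polynomial solution.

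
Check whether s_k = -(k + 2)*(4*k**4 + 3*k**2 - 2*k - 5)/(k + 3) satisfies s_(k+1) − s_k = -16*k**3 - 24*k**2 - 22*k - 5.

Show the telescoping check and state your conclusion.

s_(k+1) = (k + 3)*(2*k - 4*(k + 1)**4 - 3*(k + 1)**2 + 7)/(k + 4)
s_(k+1) − s_k = 2*(-8*k**5 - 62*k**4 - 155*k**3 - 178*k**2 - 113*k - 20)/(k**2 + 7*k + 12)
(s_(k+1) − s_k) − t_k = (12*k**4 + 72*k**3 + 91*k**2 + 73*k + 20)/(k**2 + 7*k + 12)

Invalid: residual (12*k**4 + 72*k**3 + 91*k**2 + 73*k + 20)/(k**2 + 7*k + 12) ≠ 0.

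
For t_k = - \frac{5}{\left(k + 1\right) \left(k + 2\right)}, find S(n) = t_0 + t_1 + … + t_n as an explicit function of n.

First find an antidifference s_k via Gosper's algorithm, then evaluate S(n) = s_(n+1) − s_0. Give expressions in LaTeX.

S(n) = \frac{5 \left(- n - 1\right)}{n + 2}

Step 1: r(k) = (k + 1)/(k + 3).
Take A(k)=k + 1, B(k)=k + 3, C(k)=1.
Set up (k + 1)·f(k+1) − (k + 2)·f(k) − (1) = 0.
From deg A=1, deg B=1, deg C=0: d=1.
A polynomial solution: f(k) = k.
So s_k = (B(k−1)f/C)·t_k = (k*(k + 2))·t_k = -5*k/(k + 1).
s_(k+1) − s_k = -5/(k**2 + 3*k + 2) = t_k.
Telescope: S(n) = s_(n+1) − s_(0) = 5*(-n - 1)/(n + 2) − (0) = 5*(-n - 1)/(n + 2).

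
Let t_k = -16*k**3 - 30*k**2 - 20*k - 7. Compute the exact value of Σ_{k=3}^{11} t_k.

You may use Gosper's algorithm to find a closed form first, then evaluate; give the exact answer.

Step 1: r(k) = (16*k**3 + 78*k**2 + 128*k + 73)/(16*k**3 + 30*k**2 + 20*k + 7).
Take A(k)=1, B(k)=1, C(k)=k**3 + 15*k**2/8 + 5*k/4 + 7/16.
Set up (1)·f(k+1) − (1)·f(k) − (k**3 + 15*k**2/8 + 5*k/4 + 7/16) = 0.
d = 4 from the (0,0,3) case.
Coefficient equations give f(k) = k*(4*k**3 + 2*k**2 - k + 2)/16.
Certificate R = B(k−1)f/C = k*(4*k**3 + 2*k**2 - k + 2)/(16*k**3 + 30*k**2 + 20*k + 7) gives s_k = k*(-4*k**3 - 2*k**2 + k - 2).
Verify: -16*k**3 - 30*k**2 - 20*k - 7 matches t_k.
Sum = s_(12) − s_(3); s_(12) = -86280, s_(3) = -375 ⇒ -85905.

Σ = -85905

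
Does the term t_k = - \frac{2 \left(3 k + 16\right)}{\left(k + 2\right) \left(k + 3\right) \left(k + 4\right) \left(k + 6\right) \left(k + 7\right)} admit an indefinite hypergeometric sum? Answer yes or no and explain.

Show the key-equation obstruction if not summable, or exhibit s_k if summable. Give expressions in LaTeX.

Yes. s_k = \frac{k \left(- k^{2} - 11 k - 36\right)}{18 \left(k^{3} + 11 k^{2} + 36 k + 36\right)}.

r(k) = (k + 2)*(k + 6)*(3*k + 19)/((k + 5)*(k + 8)*(3*k + 16)) after simplifying.
A = k + 2, B = k + 8, C = k**2 + 31*k/3 + 80/3.
Solve (k + 2)·f(k+1) − (k + 7)·f(k) = k**2 + 31*k/3 + 80/3.
deg f ≤ 5 (via 1,1,2).
A polynomial solution: f(k) = k*(k + 4)*(k + 5)*(k**2 + 11*k + 36)/108.
Certificate R = B(k−1)f/C = k*(k + 4)*(k + 7)*(k**2 + 11*k + 36)/(36*(3*k + 16)) gives s_k = k*(-k**2 - 11*k - 36)/(18*(k**3 + 11*k**2 + 36*k + 36)).
s_(k+1) − s_k = 2*(-3*k - 16)/(k**5 + 22*k**4 + 185*k**3 + 740*k**2 + 1404*k + 1008) = t_k.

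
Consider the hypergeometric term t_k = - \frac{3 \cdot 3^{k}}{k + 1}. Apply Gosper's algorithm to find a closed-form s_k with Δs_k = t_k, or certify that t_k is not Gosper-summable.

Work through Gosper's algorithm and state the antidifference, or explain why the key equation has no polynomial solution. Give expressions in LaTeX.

no hypergeometric antidifference exists

The ratio is 3*(k + 1)/(k + 2).
Normal form (A,B,C) = (3*k + 3, k + 2, 1).
Solve (3*k + 3)·f(k+1) − (k + 1)·f(k) = 1.
d = -1 from the (1,1,0) case.
Negative degree bound (-1): no f exists, t_k not Gosper-summable.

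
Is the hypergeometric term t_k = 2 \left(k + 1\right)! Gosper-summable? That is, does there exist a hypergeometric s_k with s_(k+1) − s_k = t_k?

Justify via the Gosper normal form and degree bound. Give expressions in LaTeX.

No — t_k has no hypergeometric antidifference.

The ratio is k + 2.
Normal form (A,B,C) = (k + 2, 1, 1).
f must satisfy (k + 2)·f(k+1) − (1)·f(k) = 1.
deg f ≤ -1 (via 1,0,0).
deg f ≤ -1 is impossible — no certificate.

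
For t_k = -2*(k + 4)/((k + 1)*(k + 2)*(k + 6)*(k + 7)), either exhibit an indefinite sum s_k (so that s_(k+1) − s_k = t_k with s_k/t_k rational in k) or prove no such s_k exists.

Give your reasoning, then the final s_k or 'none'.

Step 1: r(k) = (k + 1)*(k + 5)*(k + 6)/((k + 3)*(k + 4)*(k + 8)).
Factor: A=k + 1; B=k + 8; C=k**4 + 16*k**3 + 95*k**2 + 248*k + 240.
f must satisfy (k + 1)·f(k+1) − (k + 7)·f(k) = k**4 + 16*k**3 + 95*k**2 + 248*k + 240.
d = 6 from the (1,1,4) case.
Solve for f: f(k) = k*(k + 2)*(k + 3)*(k + 4)*(k + 5)*(k + 7)/12 (degree 6 ≤ 6).
So s_k = (B(k−1)f/C)·t_k = (k*(k + 2)*(k + 7)**2/(12*(k + 4)))·t_k = k*(-k - 7)/(6*(k**2 + 7*k + 6)).
s_(k+1) − s_k = 2*(-k - 4)/(k**4 + 16*k**3 + 83*k**2 + 152*k + 84) = t_k.

s_k = k*(-k - 7)/(6*(k**2 + 7*k + 6))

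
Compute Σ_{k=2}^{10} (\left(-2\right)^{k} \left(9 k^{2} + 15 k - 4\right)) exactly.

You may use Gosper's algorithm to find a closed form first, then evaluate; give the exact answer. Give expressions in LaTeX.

Step 1: r(k) = 2*(-9*k**2 - 33*k - 20)/(9*k**2 + 15*k - 4).
Normal form (A,B,C) = (-2, 1, k**2 + 5*k/3 - 4/9).
f must satisfy (-2)·f(k+1) − (1)·f(k) = k**2 + 5*k/3 - 4/9.
From deg A=0, deg B=0, deg C=2: d=2.
Match coefficients ⇒ f(k) = -(k - 1)*(3*k + 4)/9.
R(k) = B(k−1)·f(k)/C(k) = -(k - 1)*(3*k + 4)/(9*k**2 + 15*k - 4); s_k = R·t_k = (-2)**k*(-3*k**2 - k + 4).
Verify: (-2)**k*(9*k**2 + 15*k - 4) matches t_k.
Telescoping: Σ = s_(11) − s_(2) = 757760 − (-40) = 757800.

Σ = 757800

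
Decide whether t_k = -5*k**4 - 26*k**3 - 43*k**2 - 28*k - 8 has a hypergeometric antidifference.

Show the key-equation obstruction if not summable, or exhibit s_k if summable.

Yes. s_k = k*(-k**4 - 4*k**3 - 3*k**2 + k - 1).

Step 1: r(k) = (5*k**4 + 46*k**3 + 151*k**2 + 212*k + 110)/(5*k**4 + 26*k**3 + 43*k**2 + 28*k + 8).
Take A(k)=1, B(k)=1, C(k)=k**4 + 26*k**3/5 + 43*k**2/5 + 28*k/5 + 8/5.
Set up (1)·f(k+1) − (1)·f(k) − (k**4 + 26*k**3/5 + 43*k**2/5 + 28*k/5 + 8/5) = 0.
Bound: deg f ≤ 5.
Coefficient equations give f(k) = k*(k**4 + 4*k**3 + 3*k**2 - k + 1)/5.
R(k) = B(k−1)·f(k)/C(k) = k*(k**4 + 4*k**3 + 3*k**2 - k + 1)/(5*k**4 + 26*k**3 + 43*k**2 + 28*k + 8); s_k = R·t_k = k*(-k**4 - 4*k**3 - 3*k**2 + k - 1).
Verify: -5*k**4 - 26*k**3 - 43*k**2 - 28*k - 8 matches t_k.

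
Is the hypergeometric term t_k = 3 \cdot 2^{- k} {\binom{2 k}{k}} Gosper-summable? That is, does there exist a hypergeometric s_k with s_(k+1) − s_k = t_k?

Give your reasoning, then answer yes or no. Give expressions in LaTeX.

Compute t_(k+1)/t_k: get (2*k + 1)/(k + 1).
Normal form (A,B,C) = (2*k + 1, k + 1, 1).
Key eq: (2*k + 1)·f(k+1) = (k)·f(k) + (1).
Bound: deg f ≤ -1.
d = -1 < 0 ⇒ no nonzero polynomial f; not summable.

No — negative degree bound, so no certificate f.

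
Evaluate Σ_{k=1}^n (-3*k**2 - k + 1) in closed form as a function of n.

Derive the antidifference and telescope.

t_(k+1)/t_k = (k + 3*(k + 1)**2)/(3*k**2 + k - 1).
Take A(k)=1, B(k)=1, C(k)=k**2 + k/3 - 1/3.
Set up (1)·f(k+1) − (1)·f(k) − (k**2 + k/3 - 1/3) = 0.
Bound: deg f ≤ 3.
Coefficient equations give f(k) = k*(k**2 - k - 1)/3.
Get s_k = R·t_k = k*(-k**2 + k + 1) with R(k) = B(k−1)f(k)/C(k) = k*(k**2 - k - 1)/(3*k**2 + k - 1).
s_(k+1) − s_k = -3*k**2 - k + 1 = t_k.
s_(n+1) = -n**3 - 2*n**2 + 1 and s_(1) = 1, so S(n) = n**2*(-n - 2).

S(n) = n**2*(-n - 2)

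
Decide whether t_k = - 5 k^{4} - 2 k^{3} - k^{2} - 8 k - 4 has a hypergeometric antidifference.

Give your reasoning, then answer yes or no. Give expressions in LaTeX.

Yes. s_k = k^{2} \left(- k^{3} + 2 k^{2} - k - 4\right).

Ratio r(k) = (5*k**4 + 22*k**3 + 37*k**2 + 36*k + 20)/(5*k**4 + 2*k**3 + k**2 + 8*k + 4).
Gosper form: A/B · C(k+1)/C(k) with A=1, B=1, C=k**4 + 2*k**3/5 + k**2/5 + 8*k/5 + 4/5.
Need (1)·f(k+1) − (1)·f(k) = k**4 + 2*k**3/5 + k**2/5 + 8*k/5 + 4/5.
deg f ≤ 5 (via 0,0,4).
Match coefficients ⇒ f(k) = k**2*(k + 1)*(k**2 - 3*k + 4)/5.
Then R = B(k−1)f/C = k**2*(k**2 - 3*k + 4)/(5*k**3 - 3*k**2 + 4*k + 4), so s_k = R(k)·t_k = k**2*(-k**3 + 2*k**2 - k - 4).
s_(k+1) − s_k = -5*k**4 - 2*k**3 - k**2 - 8*k - 4 = t_k.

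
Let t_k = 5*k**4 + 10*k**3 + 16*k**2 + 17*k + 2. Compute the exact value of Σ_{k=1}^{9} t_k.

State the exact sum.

Step 1: r(k) = (5*k**4 + 30*k**3 + 76*k**2 + 99*k + 50)/(5*k**4 + 10*k**3 + 16*k**2 + 17*k + 2).
Factor: A=1; B=1; C=k**4 + 2*k**3 + 16*k**2/5 + 17*k/5 + 2/5.
Set up (1)·f(k+1) − (1)·f(k) − (k**4 + 2*k**3 + 16*k**2/5 + 17*k/5 + 2/5) = 0.
deg f ≤ 5 (via 0,0,4).
Coefficient equations give f(k) = k*(k**4 + 2*k**2 + 3*k - 4)/5.
Then R = B(k−1)f/C = k*(k**4 + 2*k**2 + 3*k - 4)/(5*k**4 + 10*k**3 + 16*k**2 + 17*k + 2), so s_k = R(k)·t_k = k*(k**4 + 2*k**2 + 3*k - 4).
Δs = 5*k**4 + 10*k**3 + 16*k**2 + 17*k + 2, as required.
Σ_(k=1)^(9) t_k = s_(10) − s_(1) = 102260 − (2) = 102258.

Σ = 102258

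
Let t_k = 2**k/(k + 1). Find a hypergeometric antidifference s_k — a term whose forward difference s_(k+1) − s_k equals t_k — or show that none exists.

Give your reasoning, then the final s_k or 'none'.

Step 1: r(k) = 2*(k + 1)/(k + 2).
So A=2*k + 2 and B=k + 2, with C=1.
Solve (2*k + 2)·f(k+1) − (k + 1)·f(k) = 1.
deg f ≤ -1 (via 1,1,0).
d = -1 < 0 ⇒ no nonzero polynomial f; not summable.

not Gosper-summable; s_k does not exist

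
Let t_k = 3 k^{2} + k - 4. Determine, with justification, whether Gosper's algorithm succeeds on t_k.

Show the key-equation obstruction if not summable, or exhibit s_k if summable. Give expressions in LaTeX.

r(k) = k*(3*k + 7)/(3*k**2 + k - 4) after simplifying.
Gosper form: A/B · C(k+1)/C(k) with A=1, B=1, C=k**2 + k/3 - 4/3.
Solve (1)·f(k+1) − (1)·f(k) = k**2 + k/3 - 4/3.
d = 3 from the (0,0,2) case.
A polynomial solution: f(k) = k*(k**2 - k - 4)/3.
Then R = B(k−1)f/C = k*(k**2 - k - 4)/((k - 1)*(3*k + 4)), so s_k = R(k)·t_k = k*(k**2 - k - 4).
Δs = 3*k**2 + k - 4, as required.

Yes. s_k = k \left(k^{2} - k - 4\right).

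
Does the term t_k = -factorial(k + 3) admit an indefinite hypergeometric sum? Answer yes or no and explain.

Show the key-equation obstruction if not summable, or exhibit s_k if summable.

The ratio is k + 4.
Take A(k)=k + 4, B(k)=1, C(k)=1.
Need (k + 4)·f(k+1) − (1)·f(k) = 1.
d = -1 from the (1,0,0) case.
Bound -1 < 0, so the key equation has no polynomial solution.

No. Not Gosper-summable.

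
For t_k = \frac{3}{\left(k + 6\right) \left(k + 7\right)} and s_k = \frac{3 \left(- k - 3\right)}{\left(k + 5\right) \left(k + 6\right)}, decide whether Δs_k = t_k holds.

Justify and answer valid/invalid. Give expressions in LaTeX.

Invalid: residual - \frac{12}{k^{3} + 18 k^{2} + 107 k + 210} ≠ 0.

s_(k+1) = 3*(-k - 4)/((k + 6)*(k + 7))
s_(k+1) − s_k = 3*(k + 1)/(k**3 + 18*k**2 + 107*k + 210)
(s_(k+1) − s_k) − t_k = -12/(k**3 + 18*k**2 + 107*k + 210)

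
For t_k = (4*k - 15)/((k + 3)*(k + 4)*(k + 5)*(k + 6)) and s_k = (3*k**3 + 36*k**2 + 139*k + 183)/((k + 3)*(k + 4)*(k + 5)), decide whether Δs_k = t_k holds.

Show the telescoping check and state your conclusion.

valid; difference matches t_k

s_(k+1) = (139*k + 3*(k + 1)**3 + 36*(k + 1)**2 + 322)/((k + 4)*(k + 5)*(k + 6))
s_(k+1) − s_k = (4*k - 15)/(k**4 + 18*k**3 + 119*k**2 + 342*k + 360)
(s_(k+1) − s_k) − t_k = 0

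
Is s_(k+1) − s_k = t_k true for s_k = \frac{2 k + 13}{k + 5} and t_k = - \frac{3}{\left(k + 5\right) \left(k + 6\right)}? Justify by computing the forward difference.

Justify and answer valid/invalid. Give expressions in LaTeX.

s_(k+1) = (2*k + 15)/(k + 6)
s_(k+1) − s_k = -3/(k**2 + 11*k + 30)
(s_(k+1) − s_k) − t_k = 0

valid; difference matches t_k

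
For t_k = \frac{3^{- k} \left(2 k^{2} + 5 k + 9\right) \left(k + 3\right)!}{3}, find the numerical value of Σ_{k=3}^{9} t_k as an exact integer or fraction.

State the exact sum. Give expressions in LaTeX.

Compute t_(k+1)/t_k: get (k + 4)*(5*k + 2*(k + 1)**2 + 14)/(3*(2*k**2 + 5*k + 9)).
So A=k/3 + 4/3 and B=1, with C=k**2 + 5*k/2 + 9/2.
f must satisfy (k/3 + 4/3)·f(k+1) − (1)·f(k) = k**2 + 5*k/2 + 9/2.
From deg A=1, deg B=0, deg C=2: d=1.
Coefficient equations give f(k) = 3*(2*k + 1)/2.
Certificate R = B(k−1)f/C = 3*(2*k + 1)/(2*k**2 + 5*k + 9) gives s_k = (2*k + 1)*factorial(k + 3)/3**k.
s_(k+1) − s_k = (2*k**2 + 5*k + 9)*factorial(k + 3)/(3*3**k) = t_k.
Σ_(k=3)^(9) t_k = s_(10) − s_(3) = 179379200/81 − (560/3) = 179364080/81.

Σ = 179364080/81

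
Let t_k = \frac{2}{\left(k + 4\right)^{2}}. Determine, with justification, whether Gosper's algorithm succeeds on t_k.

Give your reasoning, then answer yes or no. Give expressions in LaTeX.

r(k) = (k + 4)**2/(k + 5)**2 after simplifying.
Factor: A=k**2 + 8*k + 16; B=k**2 + 10*k + 25; C=1.
Solve (k**2 + 8*k + 16)·f(k+1) − (k**2 + 8*k + 16)·f(k) = 1.
Degrees (2,2,0) ⇒ d ≤ 0.
Generic f = c0 gives residual -1; -1 = 0 cannot hold, so t_k is not Gosper-summable.

No — t_k has no hypergeometric antidifference.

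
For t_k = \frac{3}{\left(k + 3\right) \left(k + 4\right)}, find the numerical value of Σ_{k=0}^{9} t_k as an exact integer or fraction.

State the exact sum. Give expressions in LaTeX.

Compute t_(k+1)/t_k: get (k + 3)/(k + 5).
Gosper form: A/B · C(k+1)/C(k) with A=k + 3, B=k + 5, C=1.
Solve (k + 3)·f(k+1) − (k + 4)·f(k) = 1.
Degrees (1,1,0) ⇒ d ≤ 1.
Solving with deg f ≤ 1: f(k) = k/3.
Then R = B(k−1)f/C = k*(k + 4)/3, so s_k = R(k)·t_k = k/(k + 3).
Δs = 3/(k**2 + 7*k + 12), as required.
Σ_(k=0)^(9) t_k = s_(10) − s_(0) = 10/13 − (0) = 10/13.

Σ = 10/13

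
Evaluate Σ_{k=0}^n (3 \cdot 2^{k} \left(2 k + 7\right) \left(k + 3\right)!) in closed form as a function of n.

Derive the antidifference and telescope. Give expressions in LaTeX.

t_(k+1)/t_k = 2*(k + 4)*(2*k + 9)/(2*k + 7).
Normal form (A,B,C) = (2*k + 8, 1, k + 7/2).
Key eq: (2*k + 8)·f(k+1) = (1)·f(k) + (k + 7/2).
From deg A=1, deg B=0, deg C=1: d=0.
A polynomial solution: f(k) = 1/2.
Certificate R = B(k−1)f/C = 1/(2*k + 7) gives s_k = 3*2**k*factorial(k + 3).
Δs = 3*2**k*(2*k + 7)*factorial(k + 3), as required.
Telescope: S(n) = s_(n+1) − s_(0) = 6*2**n*factorial(n + 4) − (18) = 6*2**n*factorial(n + 4) - 18.

S(n) = 6 \cdot 2^{n} \left(n + 4\right)! - 18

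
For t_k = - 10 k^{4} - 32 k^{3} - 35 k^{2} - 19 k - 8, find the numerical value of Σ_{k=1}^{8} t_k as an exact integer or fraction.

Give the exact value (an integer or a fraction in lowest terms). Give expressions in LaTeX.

Σ = -137080

r(k) = (10*k**4 + 72*k**3 + 191*k**2 + 225*k + 104)/(10*k**4 + 32*k**3 + 35*k**2 + 19*k + 8) after simplifying.
So A=1 and B=1, with C=k**4 + 16*k**3/5 + 7*k**2/2 + 19*k/10 + 4/5.
Set up (1)·f(k+1) − (1)·f(k) − (k**4 + 16*k**3/5 + 7*k**2/2 + 19*k/10 + 4/5) = 0.
From deg A=0, deg B=0, deg C=4: d=5.
Solve for f: f(k) = k*(2*k**4 + 3*k**3 - k**2 + 4)/10 (degree 5 ≤ 5).
So s_k = (B(k−1)f/C)·t_k = (k*(2*k**4 + 3*k**3 - k**2 + 4)/(10*k**4 + 32*k**3 + 35*k**2 + 19*k + 8))·t_k = k*(-2*k**4 - 3*k**3 + k**2 - 4).
s_(k+1) − s_k = -10*k**4 - 32*k**3 - 35*k**2 - 19*k - 8 = t_k.
Telescoping: Σ = s_(9) − s_(1) = -137088 − (-8) = -137080.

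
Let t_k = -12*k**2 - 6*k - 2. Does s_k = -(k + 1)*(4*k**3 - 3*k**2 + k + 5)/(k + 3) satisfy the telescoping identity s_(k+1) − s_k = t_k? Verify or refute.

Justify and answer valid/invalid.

s_(k+1) = -(k + 2)*(k + 4*(k + 1)**3 - 3*(k + 1)**2 + 6)/(k + 4)
s_(k+1) − s_k = 2*(-6*k**4 - 37*k**3 - 49*k**2 - 24*k - 11)/(k**2 + 7*k + 12)
(s_(k+1) − s_k) − t_k = 2*(8*k**3 + 45*k**2 + 19*k + 1)/(k**2 + 7*k + 12)

Invalid: residual 2*(8*k**3 + 45*k**2 + 19*k + 1)/(k**2 + 7*k + 12) ≠ 0.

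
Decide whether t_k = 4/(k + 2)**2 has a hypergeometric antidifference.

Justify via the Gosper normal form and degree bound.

The ratio is (k + 2)**2/(k + 3)**2.
Normal form (A,B,C) = (k**2 + 4*k + 4, k**2 + 6*k + 9, 1).
Solve (k**2 + 4*k + 4)·f(k+1) − (k**2 + 4*k + 4)·f(k) = 1.
deg f ≤ 0 (via 2,2,0).
Generic f = c0 gives residual -1; -1 = 0 cannot hold, so t_k is not Gosper-summable.

No. Not Gosper-summable.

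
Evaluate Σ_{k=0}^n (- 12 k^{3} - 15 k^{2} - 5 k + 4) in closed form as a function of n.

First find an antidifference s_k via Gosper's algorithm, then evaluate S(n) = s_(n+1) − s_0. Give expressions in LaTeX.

Ratio r(k) = (12*k**3 + 51*k**2 + 71*k + 28)/(12*k**3 + 15*k**2 + 5*k - 4).
Take A(k)=1, B(k)=1, C(k)=k**3 + 5*k**2/4 + 5*k/12 - 1/3.
f must satisfy (1)·f(k+1) − (1)·f(k) = k**3 + 5*k**2/4 + 5*k/12 - 1/3.
Degrees (0,0,3) ⇒ d ≤ 4.
Match coefficients ⇒ f(k) = k*(3*k**3 - k**2 - 2*k - 4)/12.
R(k) = B(k−1)·f(k)/C(k) = k*(3*k**3 - k**2 - 2*k - 4)/(12*k**3 + 15*k**2 + 5*k - 4); s_k = R·t_k = k*(-3*k**3 + k**2 + 2*k + 4).
s_(k+1) − s_k = -12*k**3 - 15*k**2 - 5*k + 4 = t_k.
Telescope: S(n) = s_(n+1) − s_(0) = -3*n**4 - 11*n**3 - 13*n**2 - n + 4 − (0) = -3*n**4 - 11*n**3 - 13*n**2 - n + 4.

S(n) = - 3 n^{4} - 11 n^{3} - 13 n^{2} - n + 4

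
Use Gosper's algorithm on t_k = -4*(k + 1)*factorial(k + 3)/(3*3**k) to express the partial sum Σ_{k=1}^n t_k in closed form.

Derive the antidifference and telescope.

t_(k+1)/t_k = (k + 2)*(k + 4)/(3*(k + 1)).
Take A(k)=k/3 + 4/3, B(k)=1, C(k)=k + 1.
Need (k/3 + 4/3)·f(k+1) − (1)·f(k) = k + 1.
deg f ≤ 0 (via 1,0,1).
Solve for f: f(k) = 3 (degree 0 ≤ 0).
So s_k = (B(k−1)f/C)·t_k = (3/(k + 1))·t_k = -4*factorial(k + 3)/3**k.
s_(k+1) − s_k = -4*(k + 1)*factorial(k + 3)/(3*3**k) = t_k.
s_(n+1) = -4*3**(-n - 1)*factorial(n + 4) and s_(1) = -32, so S(n) = 32 - 4*factorial(n + 4)/(3*3**n).

S(n) = 32 - 4*factorial(n + 4)/(3*3**n)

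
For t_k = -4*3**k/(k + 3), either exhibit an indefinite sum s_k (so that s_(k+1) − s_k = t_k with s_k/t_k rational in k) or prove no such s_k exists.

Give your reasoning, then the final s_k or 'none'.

not Gosper-summable; s_k does not exist

Ratio r(k) = 3*(k + 3)/(k + 4).
Take A(k)=3*k + 9, B(k)=k + 4, C(k)=1.
Solve (3*k + 9)·f(k+1) − (k + 3)·f(k) = 1.
Degrees (1,1,0) ⇒ d ≤ -1.
Bound -1 < 0, so the key equation has no polynomial solution.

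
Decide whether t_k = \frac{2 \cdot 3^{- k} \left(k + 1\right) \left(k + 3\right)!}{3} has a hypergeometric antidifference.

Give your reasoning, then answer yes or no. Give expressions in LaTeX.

Yes. s_k = 2 \cdot 3^{- k} \left(k + 3\right)!.

Compute t_(k+1)/t_k: get (k + 2)*(k + 4)/(3*(k + 1)).
Take A(k)=k/3 + 4/3, B(k)=1, C(k)=k + 1.
f must satisfy (k/3 + 4/3)·f(k+1) − (1)·f(k) = k + 1.
From deg A=1, deg B=0, deg C=1: d=0.
Solve for f: f(k) = 3 (degree 0 ≤ 0).
Certificate R = B(k−1)f/C = 3/(k + 1) gives s_k = 2*factorial(k + 3)/3**k.
s_(k+1) − s_k = 2*(k + 1)*factorial(k + 3)/(3*3**k) = t_k.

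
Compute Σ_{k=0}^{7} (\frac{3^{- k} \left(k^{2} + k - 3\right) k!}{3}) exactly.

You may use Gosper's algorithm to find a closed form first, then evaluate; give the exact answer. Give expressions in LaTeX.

Step 1: r(k) = (k + 1)*(k + (k + 1)**2 - 2)/(3*(k**2 + k - 3)).
Normal form (A,B,C) = (k/3 + 1/3, 1, k**2 + k - 3).
Key eq: (k/3 + 1/3)·f(k+1) = (1)·f(k) + (k**2 + k - 3).
Bound: deg f ≤ 1.
Match coefficients ⇒ f(k) = 3*(k + 2).
R(k) = B(k−1)·f(k)/C(k) = 3*(k + 2)/(k**2 + k - 3); s_k = R·t_k = (k + 2)*factorial(k)/3**k.
Check: Δs_k = (k**2 + k - 3)*factorial(k)/(3*3**k). ✓
Sum = s_(8) − s_(0); s_(8) = 44800/729, s_(0) = 2 ⇒ 43342/729.

Σ = 43342/729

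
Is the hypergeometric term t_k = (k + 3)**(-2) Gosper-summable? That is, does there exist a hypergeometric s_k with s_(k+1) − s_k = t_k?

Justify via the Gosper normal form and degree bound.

Step 1: r(k) = (k + 3)**2/(k + 4)**2.
Take A(k)=k**2 + 6*k + 9, B(k)=k**2 + 8*k + 16, C(k)=1.
Need (k**2 + 6*k + 9)·f(k+1) − (k**2 + 6*k + 9)·f(k) = 1.
deg f ≤ 0 (via 2,2,0).
f = c0 ⇒ A·f(k+1) − B(k−1)·f(k) − C = -1. The system {-1 = 0} is inconsistent; no antidifference.

No. Not Gosper-summable.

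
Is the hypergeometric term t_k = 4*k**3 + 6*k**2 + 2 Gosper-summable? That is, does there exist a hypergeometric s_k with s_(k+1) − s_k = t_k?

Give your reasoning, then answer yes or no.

Ratio r(k) = (2*(k + 1)**3 + 3*(k + 1)**2 + 1)/(2*k**3 + 3*k**2 + 1).
So A=1 and B=1, with C=k**3 + 3*k**2/2 + 1/2.
Solve (1)·f(k+1) − (1)·f(k) = k**3 + 3*k**2/2 + 1/2.
Bound: deg f ≤ 4.
Coefficient equations give f(k) = k*(k**3 - 2*k + 3)/4.
Get s_k = R·t_k = k*(k**3 - 2*k + 3) with R(k) = B(k−1)f(k)/C(k) = k*(k**3 - 2*k + 3)/(2*(2*k**3 + 3*k**2 + 1)).
Check: Δs_k = 4*k**3 + 6*k**2 + 2. ✓

Yes. s_k = k*(k**3 - 2*k + 3).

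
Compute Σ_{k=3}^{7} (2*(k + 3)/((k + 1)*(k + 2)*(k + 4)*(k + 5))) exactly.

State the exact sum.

Ratio r(k) = (k + 1)*(k + 4)**2/((k + 3)**2*(k + 6)).
Gosper form: A/B · C(k+1)/C(k) with A=k + 1, B=k + 6, C=k**2 + 6*k + 9.
Need (k + 1)·f(k+1) − (k + 5)·f(k) = k**2 + 6*k + 9.
deg f ≤ 4 (via 1,1,2).
Solving with deg f ≤ 4: f(k) = k*(k + 2)*(k + 3)*(k + 5)/8.
Then R = B(k−1)f/C = k*(k + 2)*(k + 5)**2/(8*(k + 3)), so s_k = R(k)·t_k = k*(k + 5)/(4*(k**2 + 5*k + 4)).
Δs = 2*(k + 3)/(k**4 + 12*k**3 + 49*k**2 + 78*k + 40), as required.
Σ_(k=3)^(7) t_k = s_(8) − s_(3) = 13/54 − (3/14) = 5/189.

Σ = 5/189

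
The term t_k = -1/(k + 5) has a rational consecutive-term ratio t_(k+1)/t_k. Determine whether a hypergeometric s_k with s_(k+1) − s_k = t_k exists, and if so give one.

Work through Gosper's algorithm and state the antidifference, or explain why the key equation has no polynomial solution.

The ratio is (k + 5)/(k + 6).
A = k + 5, B = k + 6, C = 1.
Need (k + 5)·f(k+1) − (k + 5)·f(k) = 1.
Bound: deg f ≤ 0.
Generic f = c0 gives residual -1; -1 = 0 cannot hold, so t_k is not Gosper-summable.

none (Gosper's algorithm certifies no s_k)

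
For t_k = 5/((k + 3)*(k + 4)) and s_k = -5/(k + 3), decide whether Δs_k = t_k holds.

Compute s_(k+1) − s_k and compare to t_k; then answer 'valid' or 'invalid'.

valid; difference matches t_k

s_(k+1) = -5/(k + 4)
s_(k+1) − s_k = 5/((k + 3)*(k + 4))
(s_(k+1) − s_k) − t_k = 0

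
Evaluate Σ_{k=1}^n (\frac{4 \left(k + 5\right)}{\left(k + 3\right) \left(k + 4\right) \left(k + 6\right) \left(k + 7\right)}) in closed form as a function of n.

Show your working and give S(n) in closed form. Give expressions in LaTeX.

The ratio is (k + 3)*(k + 6)**2/((k + 5)**2*(k + 8)).
A = k + 3, B = k + 8, C = k**2 + 10*k + 25.
Need (k + 3)·f(k+1) − (k + 7)·f(k) = k**2 + 10*k + 25.
From deg A=1, deg B=1, deg C=2: d=4.
Match coefficients ⇒ f(k) = k*(k + 4)*(k + 5)*(k + 9)/36.
Certificate R = B(k−1)f/C = k*(k + 4)*(k + 7)*(k + 9)/(36*(k + 5)) gives s_k = k*(k + 9)/(9*(k**2 + 9*k + 18)).
Verify: 4*(k + 5)/(k**4 + 20*k**3 + 145*k**2 + 450*k + 504) matches t_k.
Σ_(k=1)^n t_k = s_(n+1) − s_(1) = ((n**2 + 11*n + 10)/(9*(n**2 + 11*n + 28))) − (5/126), i.e. n*(n + 11)/(14*(n**2 + 11*n + 28)).

S(n) = \frac{n \left(n + 11\right)}{14 \left(n^{2} + 11 n + 28\right)}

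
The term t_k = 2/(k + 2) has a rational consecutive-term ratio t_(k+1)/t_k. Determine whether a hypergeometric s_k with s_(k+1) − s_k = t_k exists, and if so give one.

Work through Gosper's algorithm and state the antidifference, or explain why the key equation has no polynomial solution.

none (Gosper's algorithm certifies no s_k)

r(k) = (k + 2)/(k + 3) after simplifying.
A = k + 2, B = k + 3, C = 1.
Solve (k + 2)·f(k+1) − (k + 2)·f(k) = 1.
Bound: deg f ≤ 0.
Put f(k) = c0: A·f(k+1) − B(k−1)·f(k) − C = -1; need -1 = 0 — inconsistent ⇒ no f, not summable.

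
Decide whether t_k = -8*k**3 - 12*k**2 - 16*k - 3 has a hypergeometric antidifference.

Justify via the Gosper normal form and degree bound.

The ratio is (8*k**3 + 36*k**2 + 64*k + 39)/(8*k**3 + 12*k**2 + 16*k + 3).
So A=1 and B=1, with C=k**3 + 3*k**2/2 + 2*k + 3/8.
Key eq: (1)·f(k+1) = (1)·f(k) + (k**3 + 3*k**2/2 + 2*k + 3/8).
From deg A=0, deg B=0, deg C=3: d=4.
Solve for f: f(k) = k*(2*k**3 + 4*k - 3)/8 (degree 4 ≤ 4).
Get s_k = R·t_k = k*(-2*k**3 - 4*k + 3) with R(k) = B(k−1)f(k)/C(k) = k*(2*k**3 + 4*k - 3)/(8*k**3 + 12*k**2 + 16*k + 3).
Verify: -8*k**3 - 12*k**2 - 16*k - 3 matches t_k.

Yes. s_k = k*(-2*k**3 - 4*k + 3).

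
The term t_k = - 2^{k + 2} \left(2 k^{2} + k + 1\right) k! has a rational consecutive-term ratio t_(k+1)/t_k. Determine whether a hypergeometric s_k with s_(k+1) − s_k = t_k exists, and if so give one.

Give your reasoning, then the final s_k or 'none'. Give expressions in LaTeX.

The ratio is 2*(k + 1)*(k + 2*(k + 1)**2 + 2)/(2*k**2 + k + 1).
Take A(k)=2*k + 2, B(k)=1, C(k)=k**2 + k/2 + 1/2.
Solve (2*k + 2)·f(k+1) − (1)·f(k) = k**2 + k/2 + 1/2.
deg f ≤ 1 (via 1,0,2).
Solve for f: f(k) = (k - 1)/2 (degree 1 ≤ 1).
Certificate R = B(k−1)f/C = (k - 1)/(2*k**2 + k + 1) gives s_k = -2**(k + 2)*(k - 1)*factorial(k).
Δs = -2**(k + 2)*(2*k**2 + k + 1)*factorial(k), as required.

s_k = - 2^{k + 2} \left(k - 1\right) k!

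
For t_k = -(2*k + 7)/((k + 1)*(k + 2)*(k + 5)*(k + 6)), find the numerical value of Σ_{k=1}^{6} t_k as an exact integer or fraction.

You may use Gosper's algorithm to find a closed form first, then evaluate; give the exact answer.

Σ = -7/96

Ratio r(k) = (k + 1)*(k + 5)*(2*k + 9)/((k + 3)*(k + 7)*(2*k + 7)).
A = k + 1, B = k + 7, C = k**3 + 21*k**2/2 + 73*k/2 + 42.
Solve (k + 1)·f(k+1) − (k + 6)·f(k) = k**3 + 21*k**2/2 + 73*k/2 + 42.
deg f ≤ 5 (via 1,1,3).
Coefficient equations give f(k) = k*(k + 2)*(k + 3)*(k + 4)*(k + 6)/10.
R(k) = B(k−1)·f(k)/C(k) = k*(k + 2)*(k + 6)**2/(5*(2*k + 7)); s_k = R·t_k = k*(-k - 6)/(5*(k**2 + 6*k + 5)).
Verify: (-2*k - 7)/(k**4 + 14*k**3 + 65*k**2 + 112*k + 60) matches t_k.
Sum = s_(7) − s_(1); s_(7) = -91/480, s_(1) = -7/60 ⇒ -7/96.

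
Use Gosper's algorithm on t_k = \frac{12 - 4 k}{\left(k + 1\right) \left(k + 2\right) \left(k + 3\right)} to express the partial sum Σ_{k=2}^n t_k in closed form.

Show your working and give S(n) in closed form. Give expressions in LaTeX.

S(n) = \frac{- n^{2} + 7 n - 6}{3 \left(n^{2} + 5 n + 6\right)}

Ratio r(k) = (k - 2)*(k + 1)/((k - 3)*(k + 4)).
Normal form (A,B,C) = (k + 1, k + 4, k - 3).
Key eq: (k + 1)·f(k+1) = (k + 3)·f(k) + (k - 3).
From deg A=1, deg B=1, deg C=1: d=2.
Solve for f: f(k) = -k*(k + 5)/2 (degree 2 ≤ 2).
Certificate R = B(k−1)f/C = -k*(k + 3)*(k + 5)/(2*(k - 3)) gives s_k = 2*k*(k + 5)/((k + 1)*(k + 2)).
s_(k+1) − s_k = 4*(3 - k)/(k**3 + 6*k**2 + 11*k + 6) = t_k.
s_(n+1) = 2*(n**2 + 7*n + 6)/(n**2 + 5*n + 6) and s_(2) = 7/3, so S(n) = (-n**2 + 7*n - 6)/(3*(n**2 + 5*n + 6)).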